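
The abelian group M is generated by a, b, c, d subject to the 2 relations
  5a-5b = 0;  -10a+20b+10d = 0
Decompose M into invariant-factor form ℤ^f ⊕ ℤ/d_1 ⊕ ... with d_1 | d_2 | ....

rank_ℚ(R)=2; free=4−2=2
SNF(R) diag = [5, 10] → torsion [5, 10]

Answer: M ≅ ℤ^2 ⊕ ℤ/5 ⊕ ℤ/10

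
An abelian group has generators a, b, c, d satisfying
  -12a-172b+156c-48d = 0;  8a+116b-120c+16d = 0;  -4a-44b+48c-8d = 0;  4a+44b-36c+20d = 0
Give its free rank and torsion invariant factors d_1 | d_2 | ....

rank_ℚ(R)=4; free=4−4=0
SNF(R) diag = [4, 4, 12, 12] → torsion [4, 4, 12, 12]

Answer: M ≅ ℤ/4 ⊕ ℤ/4 ⊕ ℤ/12 ⊕ ℤ/12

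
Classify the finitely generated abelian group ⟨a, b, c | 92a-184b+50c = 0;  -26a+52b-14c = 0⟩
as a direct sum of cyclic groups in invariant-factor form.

rank_ℚ(R)=2; free=3−2=1
SNF(R) diag = [2, 6] → torsion [2, 6]

Answer: M ≅ ℤ^1 ⊕ ℤ/2 ⊕ ℤ/6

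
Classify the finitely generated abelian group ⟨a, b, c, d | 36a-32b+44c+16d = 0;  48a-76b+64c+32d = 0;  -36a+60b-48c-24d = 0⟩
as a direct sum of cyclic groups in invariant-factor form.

rank_ℚ(R)=3; free=4−3=1
SNF(R) diag = [4, 12, 12] → torsion [4, 12, 12]

Answer: M ≅ ℤ^1 ⊕ ℤ/4 ⊕ ℤ/12 ⊕ ℤ/12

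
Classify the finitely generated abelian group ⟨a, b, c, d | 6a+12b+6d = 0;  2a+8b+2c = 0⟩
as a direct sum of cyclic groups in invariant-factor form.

Answer: M ≅ ℤ^2 ⊕ ℤ/2 ⊕ ℤ/6

Derivation:
rank_ℚ(R)=2; free=4−2=2
SNF(R) diag = [2, 6] → torsion [2, 6]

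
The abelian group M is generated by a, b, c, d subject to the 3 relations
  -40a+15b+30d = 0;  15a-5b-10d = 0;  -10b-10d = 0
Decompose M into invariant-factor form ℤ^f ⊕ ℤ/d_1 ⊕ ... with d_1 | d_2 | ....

Answer: M ≅ ℤ^1 ⊕ ℤ/5 ⊕ ℤ/5 ⊕ ℤ/10

Derivation:
rank_ℚ(R)=3; free=4−3=1
SNF(R) diag = [5, 5, 10] → torsion [5, 5, 10]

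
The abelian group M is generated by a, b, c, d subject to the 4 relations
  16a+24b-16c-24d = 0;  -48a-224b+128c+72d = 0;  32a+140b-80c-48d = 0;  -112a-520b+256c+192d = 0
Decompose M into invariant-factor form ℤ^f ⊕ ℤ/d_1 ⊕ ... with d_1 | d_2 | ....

rank_ℚ(R)=4; free=4−4=0
SNF(R) diag = [4, 8, 16, 48] → torsion [4, 8, 16, 48]

Answer: M ≅ ℤ/4 ⊕ ℤ/8 ⊕ ℤ/16 ⊕ ℤ/48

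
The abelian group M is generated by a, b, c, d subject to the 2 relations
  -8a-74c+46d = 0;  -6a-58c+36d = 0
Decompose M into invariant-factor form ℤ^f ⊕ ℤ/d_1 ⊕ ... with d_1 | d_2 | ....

Answer: M ≅ ℤ^2 ⊕ ℤ/2 ⊕ ℤ/2

Derivation:
rank_ℚ(R)=2; free=4−2=2
SNF(R) diag = [2, 2] → torsion [2, 2]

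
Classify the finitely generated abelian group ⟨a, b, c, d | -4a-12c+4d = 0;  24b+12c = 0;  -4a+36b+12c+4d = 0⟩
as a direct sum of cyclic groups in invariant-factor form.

rank_ℚ(R)=3; free=4−3=1
SNF(R) diag = [4, 12, 12] → torsion [4, 12, 12]

Answer: M ≅ ℤ^1 ⊕ ℤ/4 ⊕ ℤ/12 ⊕ ℤ/12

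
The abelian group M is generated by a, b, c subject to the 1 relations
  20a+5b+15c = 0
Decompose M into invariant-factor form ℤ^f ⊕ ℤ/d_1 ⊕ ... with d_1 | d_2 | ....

rank_ℚ(R)=1; free=3−1=2
SNF(R) diag = [5] → torsion [5]

Answer: M ≅ ℤ^2 ⊕ ℤ/5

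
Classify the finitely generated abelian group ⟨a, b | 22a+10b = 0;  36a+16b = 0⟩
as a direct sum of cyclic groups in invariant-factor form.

Answer: M ≅ ℤ/2 ⊕ ℤ/4

Derivation:
rank_ℚ(R)=2; free=2−2=0
SNF(R) diag = [2, 4] → torsion [2, 4]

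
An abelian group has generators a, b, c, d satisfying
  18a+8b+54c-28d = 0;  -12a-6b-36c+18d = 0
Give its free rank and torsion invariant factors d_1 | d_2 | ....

Answer: M ≅ ℤ^2 ⊕ ℤ/2 ⊕ ℤ/6

Derivation:
rank_ℚ(R)=2; free=4−2=2
SNF(R) diag = [2, 6] → torsion [2, 6]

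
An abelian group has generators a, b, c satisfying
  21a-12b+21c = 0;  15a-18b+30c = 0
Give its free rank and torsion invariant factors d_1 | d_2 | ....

Answer: M ≅ ℤ^1 ⊕ ℤ/3 ⊕ ℤ/3

Derivation:
rank_ℚ(R)=2; free=3−2=1
SNF(R) diag = [3, 3] → torsion [3, 3]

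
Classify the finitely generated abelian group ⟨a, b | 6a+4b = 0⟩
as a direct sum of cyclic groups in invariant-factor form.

Answer: M ≅ ℤ^1 ⊕ ℤ/2

Derivation:
rank_ℚ(R)=1; free=2−1=1
SNF(R) diag = [2] → torsion [2]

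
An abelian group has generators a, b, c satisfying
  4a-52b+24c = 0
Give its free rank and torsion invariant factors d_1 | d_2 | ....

Answer: M ≅ ℤ^2 ⊕ ℤ/4

Derivation:
rank_ℚ(R)=1; free=3−1=2
SNF(R) diag = [4] → torsion [4]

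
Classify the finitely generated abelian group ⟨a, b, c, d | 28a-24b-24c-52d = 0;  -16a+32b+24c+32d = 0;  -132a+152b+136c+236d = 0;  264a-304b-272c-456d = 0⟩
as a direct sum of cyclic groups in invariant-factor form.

Answer: M ≅ ℤ/4 ⊕ ℤ/8 ⊕ ℤ/16 ⊕ ℤ/16

Derivation:
rank_ℚ(R)=4; free=4−4=0
SNF(R) diag = [4, 8, 16, 16] → torsion [4, 8, 16, 16]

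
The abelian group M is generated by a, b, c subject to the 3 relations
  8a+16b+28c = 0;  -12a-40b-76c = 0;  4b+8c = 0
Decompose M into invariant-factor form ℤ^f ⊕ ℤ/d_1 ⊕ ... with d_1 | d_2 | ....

rank_ℚ(R)=3; free=3−3=0
SNF(R) diag = [4, 4, 4] → torsion [4, 4, 4]

Answer: M ≅ ℤ/4 ⊕ ℤ/4 ⊕ ℤ/4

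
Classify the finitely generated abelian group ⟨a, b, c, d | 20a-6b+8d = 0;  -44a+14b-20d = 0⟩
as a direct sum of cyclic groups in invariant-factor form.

rank_ℚ(R)=2; free=4−2=2
SNF(R) diag = [2, 4] → torsion [2, 4]

Answer: M ≅ ℤ^2 ⊕ ℤ/2 ⊕ ℤ/4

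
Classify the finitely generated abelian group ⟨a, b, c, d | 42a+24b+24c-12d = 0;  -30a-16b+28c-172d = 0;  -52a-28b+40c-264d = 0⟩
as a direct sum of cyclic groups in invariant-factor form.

Answer: M ≅ ℤ^1 ⊕ ℤ/2 ⊕ ℤ/4 ⊕ ℤ/12

Derivation:
rank_ℚ(R)=3; free=4−3=1
SNF(R) diag = [2, 4, 12] → torsion [2, 4, 12]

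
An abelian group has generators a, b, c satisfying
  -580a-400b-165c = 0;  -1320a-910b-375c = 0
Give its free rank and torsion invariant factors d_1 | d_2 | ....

Answer: M ≅ ℤ^1 ⊕ ℤ/5 ⊕ ℤ/10

Derivation:
rank_ℚ(R)=2; free=3−2=1
SNF(R) diag = [5, 10] → torsion [5, 10]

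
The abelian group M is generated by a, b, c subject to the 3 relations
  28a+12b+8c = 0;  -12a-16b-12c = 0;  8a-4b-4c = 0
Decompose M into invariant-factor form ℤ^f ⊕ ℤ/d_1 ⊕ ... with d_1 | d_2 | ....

Answer: M ≅ ℤ/4 ⊕ ℤ/4 ⊕ ℤ/8

Derivation:
rank_ℚ(R)=3; free=3−3=0
SNF(R) diag = [4, 4, 8] → torsion [4, 4, 8]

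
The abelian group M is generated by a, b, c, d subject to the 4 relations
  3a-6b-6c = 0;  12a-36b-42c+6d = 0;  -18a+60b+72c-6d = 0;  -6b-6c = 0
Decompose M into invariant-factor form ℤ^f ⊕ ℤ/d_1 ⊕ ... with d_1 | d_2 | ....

rank_ℚ(R)=4; free=4−4=0
SNF(R) diag = [3, 6, 6, 6] → torsion [3, 6, 6, 6]

Answer: M ≅ ℤ/3 ⊕ ℤ/6 ⊕ ℤ/6 ⊕ ℤ/6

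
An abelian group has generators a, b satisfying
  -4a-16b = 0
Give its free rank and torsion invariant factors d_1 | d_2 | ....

rank_ℚ(R)=1; free=2−1=1
SNF(R) diag = [4] → torsion [4]

Answer: M ≅ ℤ^1 ⊕ ℤ/4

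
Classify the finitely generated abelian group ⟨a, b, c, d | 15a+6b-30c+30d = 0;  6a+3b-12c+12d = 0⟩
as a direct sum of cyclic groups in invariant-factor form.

rank_ℚ(R)=2; free=4−2=2
SNF(R) diag = [3, 3] → torsion [3, 3]

Answer: M ≅ ℤ^2 ⊕ ℤ/3 ⊕ ℤ/3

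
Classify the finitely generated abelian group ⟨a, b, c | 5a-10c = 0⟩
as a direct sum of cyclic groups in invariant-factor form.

Answer: M ≅ ℤ^2 ⊕ ℤ/5

Derivation:
rank_ℚ(R)=1; free=3−1=2
SNF(R) diag = [5] → torsion [5]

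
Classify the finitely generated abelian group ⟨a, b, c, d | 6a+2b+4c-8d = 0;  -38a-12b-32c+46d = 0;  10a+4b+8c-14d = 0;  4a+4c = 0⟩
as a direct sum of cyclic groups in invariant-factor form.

Answer: M ≅ ℤ/2 ⊕ ℤ/2 ⊕ ℤ/4 ⊕ ℤ/4

Derivation:
rank_ℚ(R)=4; free=4−4=0
SNF(R) diag = [2, 2, 4, 4] → torsion [2, 2, 4, 4]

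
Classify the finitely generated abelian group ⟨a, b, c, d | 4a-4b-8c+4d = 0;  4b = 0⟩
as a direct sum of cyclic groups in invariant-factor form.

rank_ℚ(R)=2; free=4−2=2
SNF(R) diag = [4, 4] → torsion [4, 4]

Answer: M ≅ ℤ^2 ⊕ ℤ/4 ⊕ ℤ/4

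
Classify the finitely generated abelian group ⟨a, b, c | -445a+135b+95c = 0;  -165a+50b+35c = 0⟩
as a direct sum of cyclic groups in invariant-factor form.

rank_ℚ(R)=2; free=3−2=1
SNF(R) diag = [5, 5] → torsion [5, 5]

Answer: M ≅ ℤ^1 ⊕ ℤ/5 ⊕ ℤ/5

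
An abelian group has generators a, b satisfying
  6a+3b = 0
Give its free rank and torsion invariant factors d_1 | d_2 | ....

rank_ℚ(R)=1; free=2−1=1
SNF(R) diag = [3] → torsion [3]

Answer: M ≅ ℤ^1 ⊕ ℤ/3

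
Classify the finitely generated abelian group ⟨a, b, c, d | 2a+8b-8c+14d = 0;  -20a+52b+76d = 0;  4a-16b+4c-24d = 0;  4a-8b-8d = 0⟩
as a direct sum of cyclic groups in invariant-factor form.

Answer: M ≅ ℤ/2 ⊕ ℤ/4 ⊕ ℤ/4 ⊕ ℤ/12

Derivation:
rank_ℚ(R)=4; free=4−4=0
SNF(R) diag = [2, 4, 4, 12] → torsion [2, 4, 4, 12]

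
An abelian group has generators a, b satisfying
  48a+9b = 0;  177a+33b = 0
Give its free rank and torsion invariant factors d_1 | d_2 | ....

rank_ℚ(R)=2; free=2−2=0
SNF(R) diag = [3, 3] → torsion [3, 3]

Answer: M ≅ ℤ/3 ⊕ ℤ/3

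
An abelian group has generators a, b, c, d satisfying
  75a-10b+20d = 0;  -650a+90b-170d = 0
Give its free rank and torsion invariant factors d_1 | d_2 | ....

rank_ℚ(R)=2; free=4−2=2
SNF(R) diag = [5, 10] → torsion [5, 10]

Answer: M ≅ ℤ^2 ⊕ ℤ/5 ⊕ ℤ/10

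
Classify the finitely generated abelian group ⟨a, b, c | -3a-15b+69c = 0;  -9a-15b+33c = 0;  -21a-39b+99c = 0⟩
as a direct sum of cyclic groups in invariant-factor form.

rank_ℚ(R)=3; free=3−3=0
SNF(R) diag = [3, 6, 6] → torsion [3, 6, 6]

Answer: M ≅ ℤ/3 ⊕ ℤ/6 ⊕ ℤ/6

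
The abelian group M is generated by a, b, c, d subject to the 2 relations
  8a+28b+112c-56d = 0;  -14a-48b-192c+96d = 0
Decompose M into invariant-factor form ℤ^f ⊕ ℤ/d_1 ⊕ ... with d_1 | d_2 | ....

rank_ℚ(R)=2; free=4−2=2
SNF(R) diag = [2, 4] → torsion [2, 4]

Answer: M ≅ ℤ^2 ⊕ ℤ/2 ⊕ ℤ/4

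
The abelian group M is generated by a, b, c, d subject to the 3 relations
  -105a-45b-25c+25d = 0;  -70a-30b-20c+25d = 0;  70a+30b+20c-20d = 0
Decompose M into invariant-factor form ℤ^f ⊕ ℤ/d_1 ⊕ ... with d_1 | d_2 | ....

Answer: M ≅ ℤ^1 ⊕ ℤ/5 ⊕ ℤ/5 ⊕ ℤ/10

Derivation:
rank_ℚ(R)=3; free=4−3=1
SNF(R) diag = [5, 5, 10] → torsion [5, 5, 10]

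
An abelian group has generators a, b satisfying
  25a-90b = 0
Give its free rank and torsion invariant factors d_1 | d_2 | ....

rank_ℚ(R)=1; free=2−1=1
SNF(R) diag = [5] → torsion [5]

Answer: M ≅ ℤ^1 ⊕ ℤ/5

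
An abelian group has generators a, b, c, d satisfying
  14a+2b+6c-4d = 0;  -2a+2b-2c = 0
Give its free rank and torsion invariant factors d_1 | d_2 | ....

rank_ℚ(R)=2; free=4−2=2
SNF(R) diag = [2, 4] → torsion [2, 4]

Answer: M ≅ ℤ^2 ⊕ ℤ/2 ⊕ ℤ/4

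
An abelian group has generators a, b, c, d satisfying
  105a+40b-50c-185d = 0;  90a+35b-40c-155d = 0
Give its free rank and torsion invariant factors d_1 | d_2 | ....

rank_ℚ(R)=2; free=4−2=2
SNF(R) diag = [5, 5] → torsion [5, 5]

Answer: M ≅ ℤ^2 ⊕ ℤ/5 ⊕ ℤ/5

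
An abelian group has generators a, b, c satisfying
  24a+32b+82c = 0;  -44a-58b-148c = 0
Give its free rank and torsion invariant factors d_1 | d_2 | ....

Answer: M ≅ ℤ^1 ⊕ ℤ/2 ⊕ ℤ/2

Derivation:
rank_ℚ(R)=2; free=3−2=1
SNF(R) diag = [2, 2] → torsion [2, 2]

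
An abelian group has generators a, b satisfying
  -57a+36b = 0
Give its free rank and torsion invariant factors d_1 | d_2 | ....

rank_ℚ(R)=1; free=2−1=1
SNF(R) diag = [3] → torsion [3]

Answer: M ≅ ℤ^1 ⊕ ℤ/3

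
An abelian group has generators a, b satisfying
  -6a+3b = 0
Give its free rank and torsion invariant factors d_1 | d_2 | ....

Answer: M ≅ ℤ^1 ⊕ ℤ/3

Derivation:
rank_ℚ(R)=1; free=2−1=1
SNF(R) diag = [3] → torsion [3]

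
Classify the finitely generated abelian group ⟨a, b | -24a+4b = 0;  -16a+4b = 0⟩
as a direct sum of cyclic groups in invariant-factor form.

rank_ℚ(R)=2; free=2−2=0
SNF(R) diag = [4, 8] → torsion [4, 8]

Answer: M ≅ ℤ/4 ⊕ ℤ/8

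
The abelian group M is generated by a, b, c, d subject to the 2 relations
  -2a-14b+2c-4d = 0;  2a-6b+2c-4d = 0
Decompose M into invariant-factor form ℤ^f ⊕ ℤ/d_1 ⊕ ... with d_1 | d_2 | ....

Answer: M ≅ ℤ^2 ⊕ ℤ/2 ⊕ ℤ/4

Derivation:
rank_ℚ(R)=2; free=4−2=2
SNF(R) diag = [2, 4] → torsion [2, 4]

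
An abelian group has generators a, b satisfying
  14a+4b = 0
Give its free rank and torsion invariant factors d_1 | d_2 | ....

rank_ℚ(R)=1; free=2−1=1
SNF(R) diag = [2] → torsion [2]

Answer: M ≅ ℤ^1 ⊕ ℤ/2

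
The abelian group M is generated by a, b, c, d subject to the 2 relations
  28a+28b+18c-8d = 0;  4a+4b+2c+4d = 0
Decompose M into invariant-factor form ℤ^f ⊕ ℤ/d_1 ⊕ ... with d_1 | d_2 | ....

rank_ℚ(R)=2; free=4−2=2
SNF(R) diag = [2, 4] → torsion [2, 4]

Answer: M ≅ ℤ^2 ⊕ ℤ/2 ⊕ ℤ/4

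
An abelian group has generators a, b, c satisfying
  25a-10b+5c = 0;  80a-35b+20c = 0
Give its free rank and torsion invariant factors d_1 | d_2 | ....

Answer: M ≅ ℤ^1 ⊕ ℤ/5 ⊕ ℤ/5

Derivation:
rank_ℚ(R)=2; free=3−2=1
SNF(R) diag = [5, 5] → torsion [5, 5]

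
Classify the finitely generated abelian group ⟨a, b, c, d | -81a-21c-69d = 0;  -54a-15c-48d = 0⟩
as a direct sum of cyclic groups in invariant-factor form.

rank_ℚ(R)=2; free=4−2=2
SNF(R) diag = [3, 9] → torsion [3, 9]

Answer: M ≅ ℤ^2 ⊕ ℤ/3 ⊕ ℤ/9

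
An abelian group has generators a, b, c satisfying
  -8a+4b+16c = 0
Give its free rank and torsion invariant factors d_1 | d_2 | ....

rank_ℚ(R)=1; free=3−1=2
SNF(R) diag = [4] → torsion [4]

Answer: M ≅ ℤ^2 ⊕ ℤ/4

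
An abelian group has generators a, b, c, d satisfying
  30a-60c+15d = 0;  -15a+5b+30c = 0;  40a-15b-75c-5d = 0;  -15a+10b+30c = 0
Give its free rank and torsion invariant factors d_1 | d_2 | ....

rank_ℚ(R)=4; free=4−4=0
SNF(R) diag = [5, 5, 15, 15] → torsion [5, 5, 15, 15]

Answer: M ≅ ℤ/5 ⊕ ℤ/5 ⊕ ℤ/15 ⊕ ℤ/15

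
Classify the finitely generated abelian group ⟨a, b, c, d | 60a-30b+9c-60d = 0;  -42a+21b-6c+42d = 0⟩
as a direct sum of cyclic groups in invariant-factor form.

Answer: M ≅ ℤ^2 ⊕ ℤ/3 ⊕ ℤ/3

Derivation:
rank_ℚ(R)=2; free=4−2=2
SNF(R) diag = [3, 3] → torsion [3, 3]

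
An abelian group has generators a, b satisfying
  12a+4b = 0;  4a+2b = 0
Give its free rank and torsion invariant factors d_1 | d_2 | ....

rank_ℚ(R)=2; free=2−2=0
SNF(R) diag = [2, 4] → torsion [2, 4]

Answer: M ≅ ℤ/2 ⊕ ℤ/4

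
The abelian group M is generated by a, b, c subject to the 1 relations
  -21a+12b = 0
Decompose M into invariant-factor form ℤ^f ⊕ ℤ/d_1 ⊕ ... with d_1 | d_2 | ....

rank_ℚ(R)=1; free=3−1=2
SNF(R) diag = [3] → torsion [3]

Answer: M ≅ ℤ^2 ⊕ ℤ/3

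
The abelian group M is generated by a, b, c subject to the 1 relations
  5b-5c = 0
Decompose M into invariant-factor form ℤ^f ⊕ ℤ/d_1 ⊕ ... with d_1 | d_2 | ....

rank_ℚ(R)=1; free=3−1=2
SNF(R) diag = [5] → torsion [5]

Answer: M ≅ ℤ^2 ⊕ ℤ/5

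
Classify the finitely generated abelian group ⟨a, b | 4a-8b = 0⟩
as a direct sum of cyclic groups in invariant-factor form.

rank_ℚ(R)=1; free=2−1=1
SNF(R) diag = [4] → torsion [4]

Answer: M ≅ ℤ^1 ⊕ ℤ/4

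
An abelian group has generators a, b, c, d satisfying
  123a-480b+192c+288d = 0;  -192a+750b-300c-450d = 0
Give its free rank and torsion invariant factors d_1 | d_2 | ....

rank_ℚ(R)=2; free=4−2=2
SNF(R) diag = [3, 6] → torsion [3, 6]

Answer: M ≅ ℤ^2 ⊕ ℤ/3 ⊕ ℤ/6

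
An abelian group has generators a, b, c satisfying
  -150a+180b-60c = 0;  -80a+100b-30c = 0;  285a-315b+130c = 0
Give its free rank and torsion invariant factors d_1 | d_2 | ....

Answer: M ≅ ℤ/5 ⊕ ℤ/10 ⊕ ℤ/30

Derivation:
rank_ℚ(R)=3; free=3−3=0
SNF(R) diag = [5, 10, 30] → torsion [5, 10, 30]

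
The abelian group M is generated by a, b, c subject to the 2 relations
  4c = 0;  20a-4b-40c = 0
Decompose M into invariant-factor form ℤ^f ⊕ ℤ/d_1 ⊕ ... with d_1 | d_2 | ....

Answer: M ≅ ℤ^1 ⊕ ℤ/4 ⊕ ℤ/4

Derivation:
rank_ℚ(R)=2; free=3−2=1
SNF(R) diag = [4, 4] → torsion [4, 4]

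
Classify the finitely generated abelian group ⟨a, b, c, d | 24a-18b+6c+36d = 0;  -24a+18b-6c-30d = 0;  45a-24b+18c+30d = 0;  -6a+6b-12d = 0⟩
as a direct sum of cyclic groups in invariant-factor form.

Answer: M ≅ ℤ/3 ⊕ ℤ/6 ⊕ ℤ/6 ⊕ ℤ/6

Derivation:
rank_ℚ(R)=4; free=4−4=0
SNF(R) diag = [3, 6, 6, 6] → torsion [3, 6, 6, 6]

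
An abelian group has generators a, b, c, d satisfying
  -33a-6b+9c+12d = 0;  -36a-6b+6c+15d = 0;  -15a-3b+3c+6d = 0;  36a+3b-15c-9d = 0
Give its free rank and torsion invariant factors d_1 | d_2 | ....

rank_ℚ(R)=4; free=4−4=0
SNF(R) diag = [3, 3, 3, 3] → torsion [3, 3, 3, 3]

Answer: M ≅ ℤ/3 ⊕ ℤ/3 ⊕ ℤ/3 ⊕ ℤ/3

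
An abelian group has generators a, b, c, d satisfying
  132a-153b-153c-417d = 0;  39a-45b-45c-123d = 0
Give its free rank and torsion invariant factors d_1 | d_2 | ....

rank_ℚ(R)=2; free=4−2=2
SNF(R) diag = [3, 9] → torsion [3, 9]

Answer: M ≅ ℤ^2 ⊕ ℤ/3 ⊕ ℤ/9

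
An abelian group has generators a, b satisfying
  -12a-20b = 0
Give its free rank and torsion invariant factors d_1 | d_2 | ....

rank_ℚ(R)=1; free=2−1=1
SNF(R) diag = [4] → torsion [4]

Answer: M ≅ ℤ^1 ⊕ ℤ/4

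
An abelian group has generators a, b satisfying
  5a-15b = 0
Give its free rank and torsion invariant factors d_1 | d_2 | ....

Answer: M ≅ ℤ^1 ⊕ ℤ/5

Derivation:
rank_ℚ(R)=1; free=2−1=1
SNF(R) diag = [5] → torsion [5]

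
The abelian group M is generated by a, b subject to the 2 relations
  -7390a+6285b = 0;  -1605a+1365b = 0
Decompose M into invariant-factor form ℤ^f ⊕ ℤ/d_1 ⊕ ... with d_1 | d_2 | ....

rank_ℚ(R)=2; free=2−2=0
SNF(R) diag = [5, 15] → torsion [5, 15]

Answer: M ≅ ℤ/5 ⊕ ℤ/15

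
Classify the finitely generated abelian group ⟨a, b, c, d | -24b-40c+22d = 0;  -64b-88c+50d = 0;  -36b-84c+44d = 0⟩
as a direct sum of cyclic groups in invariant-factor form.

Answer: M ≅ ℤ^1 ⊕ ℤ/2 ⊕ ℤ/4 ⊕ ℤ/8

Derivation:
rank_ℚ(R)=3; free=4−3=1
SNF(R) diag = [2, 4, 8] → torsion [2, 4, 8]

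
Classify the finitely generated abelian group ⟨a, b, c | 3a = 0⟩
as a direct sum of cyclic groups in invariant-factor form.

Answer: M ≅ ℤ^2 ⊕ ℤ/3

Derivation:
rank_ℚ(R)=1; free=3−1=2
SNF(R) diag = [3] → torsion [3]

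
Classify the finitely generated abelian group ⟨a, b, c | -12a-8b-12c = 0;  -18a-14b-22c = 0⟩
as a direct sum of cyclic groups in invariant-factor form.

Answer: M ≅ ℤ^1 ⊕ ℤ/2 ⊕ ℤ/4

Derivation:
rank_ℚ(R)=2; free=3−2=1
SNF(R) diag = [2, 4] → torsion [2, 4]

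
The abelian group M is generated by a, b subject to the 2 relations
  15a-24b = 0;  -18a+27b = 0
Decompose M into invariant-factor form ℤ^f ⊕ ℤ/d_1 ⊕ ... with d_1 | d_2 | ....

Answer: M ≅ ℤ/3 ⊕ ℤ/9

Derivation:
rank_ℚ(R)=2; free=2−2=0
SNF(R) diag = [3, 9] → torsion [3, 9]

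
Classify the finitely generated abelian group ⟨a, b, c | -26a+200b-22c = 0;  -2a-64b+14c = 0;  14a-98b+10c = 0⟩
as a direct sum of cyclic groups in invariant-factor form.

Answer: M ≅ ℤ/2 ⊕ ℤ/6 ⊕ ℤ/12

Derivation:
rank_ℚ(R)=3; free=3−3=0
SNF(R) diag = [2, 6, 12] → torsion [2, 6, 12]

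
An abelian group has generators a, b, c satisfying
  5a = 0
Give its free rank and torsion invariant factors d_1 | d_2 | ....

rank_ℚ(R)=1; free=3−1=2
SNF(R) diag = [5] → torsion [5]

Answer: M ≅ ℤ^2 ⊕ ℤ/5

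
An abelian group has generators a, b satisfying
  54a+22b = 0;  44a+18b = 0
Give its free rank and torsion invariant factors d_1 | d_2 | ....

rank_ℚ(R)=2; free=2−2=0
SNF(R) diag = [2, 2] → torsion [2, 2]

Answer: M ≅ ℤ/2 ⊕ ℤ/2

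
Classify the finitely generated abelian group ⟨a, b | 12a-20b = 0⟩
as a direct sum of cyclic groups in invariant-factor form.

Answer: M ≅ ℤ^1 ⊕ ℤ/4

Derivation:
rank_ℚ(R)=1; free=2−1=1
SNF(R) diag = [4] → torsion [4]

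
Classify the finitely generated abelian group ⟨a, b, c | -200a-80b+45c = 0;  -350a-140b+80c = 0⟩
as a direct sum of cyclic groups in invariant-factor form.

rank_ℚ(R)=2; free=3−2=1
SNF(R) diag = [5, 10] → torsion [5, 10]

Answer: M ≅ ℤ^1 ⊕ ℤ/5 ⊕ ℤ/10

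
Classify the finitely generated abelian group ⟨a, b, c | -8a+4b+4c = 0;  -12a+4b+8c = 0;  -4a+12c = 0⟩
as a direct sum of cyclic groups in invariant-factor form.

rank_ℚ(R)=3; free=3−3=0
SNF(R) diag = [4, 4, 8] → torsion [4, 4, 8]

Answer: M ≅ ℤ/4 ⊕ ℤ/4 ⊕ ℤ/8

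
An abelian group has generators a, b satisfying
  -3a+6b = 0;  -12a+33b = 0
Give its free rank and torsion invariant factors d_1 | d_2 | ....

Answer: M ≅ ℤ/3 ⊕ ℤ/9

Derivation:
rank_ℚ(R)=2; free=2−2=0
SNF(R) diag = [3, 9] → torsion [3, 9]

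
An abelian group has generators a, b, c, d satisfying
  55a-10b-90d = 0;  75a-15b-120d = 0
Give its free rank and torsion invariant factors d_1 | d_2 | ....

rank_ℚ(R)=2; free=4−2=2
SNF(R) diag = [5, 15] → torsion [5, 15]

Answer: M ≅ ℤ^2 ⊕ ℤ/5 ⊕ ℤ/15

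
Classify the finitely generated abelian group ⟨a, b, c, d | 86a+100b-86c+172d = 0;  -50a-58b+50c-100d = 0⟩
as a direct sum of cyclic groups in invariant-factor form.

rank_ℚ(R)=2; free=4−2=2
SNF(R) diag = [2, 6] → torsion [2, 6]

Answer: M ≅ ℤ^2 ⊕ ℤ/2 ⊕ ℤ/6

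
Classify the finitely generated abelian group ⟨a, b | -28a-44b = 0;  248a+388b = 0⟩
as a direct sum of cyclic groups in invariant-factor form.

rank_ℚ(R)=2; free=2−2=0
SNF(R) diag = [4, 12] → torsion [4, 12]

Answer: M ≅ ℤ/4 ⊕ ℤ/12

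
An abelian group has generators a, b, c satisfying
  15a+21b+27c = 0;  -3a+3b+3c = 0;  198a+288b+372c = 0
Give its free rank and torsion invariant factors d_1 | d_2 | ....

rank_ℚ(R)=3; free=3−3=0
SNF(R) diag = [3, 6, 18] → torsion [3, 6, 18]

Answer: M ≅ ℤ/3 ⊕ ℤ/6 ⊕ ℤ/18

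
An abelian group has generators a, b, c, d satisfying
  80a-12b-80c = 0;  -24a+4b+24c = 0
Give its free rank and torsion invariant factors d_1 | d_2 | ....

Answer: M ≅ ℤ^2 ⊕ ℤ/4 ⊕ ℤ/8

Derivation:
rank_ℚ(R)=2; free=4−2=2
SNF(R) diag = [4, 8] → torsion [4, 8]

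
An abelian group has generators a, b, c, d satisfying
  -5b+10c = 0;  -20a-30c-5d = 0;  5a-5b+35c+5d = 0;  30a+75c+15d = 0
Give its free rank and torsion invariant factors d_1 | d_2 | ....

Answer: M ≅ ℤ/5 ⊕ ℤ/5 ⊕ ℤ/5 ⊕ ℤ/15

Derivation:
rank_ℚ(R)=4; free=4−4=0
SNF(R) diag = [5, 5, 5, 15] → torsion [5, 5, 5, 15]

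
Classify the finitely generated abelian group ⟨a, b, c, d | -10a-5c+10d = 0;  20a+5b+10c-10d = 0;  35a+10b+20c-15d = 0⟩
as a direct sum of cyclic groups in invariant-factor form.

rank_ℚ(R)=3; free=4−3=1
SNF(R) diag = [5, 5, 5] → torsion [5, 5, 5]

Answer: M ≅ ℤ^1 ⊕ ℤ/5 ⊕ ℤ/5 ⊕ ℤ/5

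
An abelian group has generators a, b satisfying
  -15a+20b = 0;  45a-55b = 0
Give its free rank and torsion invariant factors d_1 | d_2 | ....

rank_ℚ(R)=2; free=2−2=0
SNF(R) diag = [5, 15] → torsion [5, 15]

Answer: M ≅ ℤ/5 ⊕ ℤ/15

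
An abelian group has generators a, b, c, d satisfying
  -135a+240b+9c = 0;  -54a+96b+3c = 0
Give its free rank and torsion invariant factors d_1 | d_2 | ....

rank_ℚ(R)=2; free=4−2=2
SNF(R) diag = [3, 3] → torsion [3, 3]

Answer: M ≅ ℤ^2 ⊕ ℤ/3 ⊕ ℤ/3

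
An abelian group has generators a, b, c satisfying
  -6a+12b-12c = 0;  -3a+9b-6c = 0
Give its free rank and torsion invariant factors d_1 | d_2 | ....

Answer: M ≅ ℤ^1 ⊕ ℤ/3 ⊕ ℤ/6

Derivation:
rank_ℚ(R)=2; free=3−2=1
SNF(R) diag = [3, 6] → torsion [3, 6]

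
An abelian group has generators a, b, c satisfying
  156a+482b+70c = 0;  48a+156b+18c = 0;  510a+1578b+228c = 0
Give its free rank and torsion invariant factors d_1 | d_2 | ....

Answer: M ≅ ℤ/2 ⊕ ℤ/6 ⊕ ℤ/18

Derivation:
rank_ℚ(R)=3; free=3−3=0
SNF(R) diag = [2, 6, 18] → torsion [2, 6, 18]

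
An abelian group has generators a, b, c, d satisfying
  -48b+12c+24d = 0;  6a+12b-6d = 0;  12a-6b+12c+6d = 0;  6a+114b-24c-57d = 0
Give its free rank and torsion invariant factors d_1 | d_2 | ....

rank_ℚ(R)=4; free=4−4=0
SNF(R) diag = [3, 6, 6, 12] → torsion [3, 6, 6, 12]

Answer: M ≅ ℤ/3 ⊕ ℤ/6 ⊕ ℤ/6 ⊕ ℤ/12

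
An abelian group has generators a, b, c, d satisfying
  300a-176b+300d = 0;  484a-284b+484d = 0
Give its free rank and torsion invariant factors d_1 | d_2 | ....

Answer: M ≅ ℤ^2 ⊕ ℤ/4 ⊕ ℤ/4

Derivation:
rank_ℚ(R)=2; free=4−2=2
SNF(R) diag = [4, 4] → torsion [4, 4]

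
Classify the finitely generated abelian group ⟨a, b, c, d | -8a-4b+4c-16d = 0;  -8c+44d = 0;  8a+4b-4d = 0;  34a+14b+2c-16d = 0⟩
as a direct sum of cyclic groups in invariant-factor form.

rank_ℚ(R)=4; free=4−4=0
SNF(R) diag = [2, 4, 4, 12] → torsion [2, 4, 4, 12]

Answer: M ≅ ℤ/2 ⊕ ℤ/4 ⊕ ℤ/4 ⊕ ℤ/12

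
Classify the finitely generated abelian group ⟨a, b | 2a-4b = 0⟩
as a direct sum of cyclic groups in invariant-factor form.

Answer: M ≅ ℤ^1 ⊕ ℤ/2

Derivation:
rank_ℚ(R)=1; free=2−1=1
SNF(R) diag = [2] → torsion [2]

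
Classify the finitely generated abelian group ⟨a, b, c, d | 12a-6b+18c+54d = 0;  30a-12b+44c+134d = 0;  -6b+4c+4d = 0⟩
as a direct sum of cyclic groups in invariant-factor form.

rank_ℚ(R)=3; free=4−3=1
SNF(R) diag = [2, 6, 6] → torsion [2, 6, 6]

Answer: M ≅ ℤ^1 ⊕ ℤ/2 ⊕ ℤ/6 ⊕ ℤ/6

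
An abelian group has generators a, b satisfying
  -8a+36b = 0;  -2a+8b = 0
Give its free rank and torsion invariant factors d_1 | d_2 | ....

rank_ℚ(R)=2; free=2−2=0
SNF(R) diag = [2, 4] → torsion [2, 4]

Answer: M ≅ ℤ/2 ⊕ ℤ/4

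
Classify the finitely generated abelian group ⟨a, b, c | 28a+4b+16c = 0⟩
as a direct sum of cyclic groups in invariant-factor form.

rank_ℚ(R)=1; free=3−1=2
SNF(R) diag = [4] → torsion [4]

Answer: M ≅ ℤ^2 ⊕ ℤ/4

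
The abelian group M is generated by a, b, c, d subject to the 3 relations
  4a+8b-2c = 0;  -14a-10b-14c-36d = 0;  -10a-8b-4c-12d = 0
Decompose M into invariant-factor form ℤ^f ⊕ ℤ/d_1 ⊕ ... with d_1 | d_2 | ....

Answer: M ≅ ℤ^1 ⊕ ℤ/2 ⊕ ℤ/6 ⊕ ℤ/6

Derivation:
rank_ℚ(R)=3; free=4−3=1
SNF(R) diag = [2, 6, 6] → torsion [2, 6, 6]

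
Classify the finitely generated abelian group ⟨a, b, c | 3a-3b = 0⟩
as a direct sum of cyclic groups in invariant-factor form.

Answer: M ≅ ℤ^2 ⊕ ℤ/3

Derivation:
rank_ℚ(R)=1; free=3−1=2
SNF(R) diag = [3] → torsion [3]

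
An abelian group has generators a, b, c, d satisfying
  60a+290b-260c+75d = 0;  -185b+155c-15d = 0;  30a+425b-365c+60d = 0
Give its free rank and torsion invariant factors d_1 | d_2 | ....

rank_ℚ(R)=3; free=4−3=1
SNF(R) diag = [5, 15, 30] → torsion [5, 15, 30]

Answer: M ≅ ℤ^1 ⊕ ℤ/5 ⊕ ℤ/15 ⊕ ℤ/30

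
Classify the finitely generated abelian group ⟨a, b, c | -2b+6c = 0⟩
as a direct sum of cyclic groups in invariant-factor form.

Answer: M ≅ ℤ^2 ⊕ ℤ/2

Derivation:
rank_ℚ(R)=1; free=3−1=2
SNF(R) diag = [2] → torsion [2]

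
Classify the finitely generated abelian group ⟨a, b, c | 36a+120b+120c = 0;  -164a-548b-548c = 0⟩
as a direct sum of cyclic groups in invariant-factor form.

rank_ℚ(R)=2; free=3−2=1
SNF(R) diag = [4, 12] → torsion [4, 12]

Answer: M ≅ ℤ^1 ⊕ ℤ/4 ⊕ ℤ/12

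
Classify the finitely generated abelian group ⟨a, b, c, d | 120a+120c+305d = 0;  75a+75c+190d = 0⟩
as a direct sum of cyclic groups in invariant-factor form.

Answer: M ≅ ℤ^2 ⊕ ℤ/5 ⊕ ℤ/15

Derivation:
rank_ℚ(R)=2; free=4−2=2
SNF(R) diag = [5, 15] → torsion [5, 15]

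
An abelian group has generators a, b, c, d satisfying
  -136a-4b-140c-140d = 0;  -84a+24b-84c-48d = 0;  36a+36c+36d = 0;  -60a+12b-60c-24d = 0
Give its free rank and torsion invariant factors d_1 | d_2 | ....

Answer: M ≅ ℤ/4 ⊕ ℤ/12 ⊕ ℤ/36 ⊕ ℤ/36

Derivation:
rank_ℚ(R)=4; free=4−4=0
SNF(R) diag = [4, 12, 36, 36] → torsion [4, 12, 36, 36]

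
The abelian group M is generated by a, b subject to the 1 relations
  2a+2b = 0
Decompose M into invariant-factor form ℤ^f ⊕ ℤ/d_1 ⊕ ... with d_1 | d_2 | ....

rank_ℚ(R)=1; free=2−1=1
SNF(R) diag = [2] → torsion [2]

Answer: M ≅ ℤ^1 ⊕ ℤ/2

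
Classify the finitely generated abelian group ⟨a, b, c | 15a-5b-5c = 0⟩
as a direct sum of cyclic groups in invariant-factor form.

Answer: M ≅ ℤ^2 ⊕ ℤ/5

Derivation:
rank_ℚ(R)=1; free=3−1=2
SNF(R) diag = [5] → torsion [5]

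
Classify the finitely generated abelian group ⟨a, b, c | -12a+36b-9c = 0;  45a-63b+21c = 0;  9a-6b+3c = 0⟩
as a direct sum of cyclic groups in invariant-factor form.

Answer: M ≅ ℤ/3 ⊕ ℤ/3 ⊕ ℤ/3

Derivation:
rank_ℚ(R)=3; free=3−3=0
SNF(R) diag = [3, 3, 3] → torsion [3, 3, 3]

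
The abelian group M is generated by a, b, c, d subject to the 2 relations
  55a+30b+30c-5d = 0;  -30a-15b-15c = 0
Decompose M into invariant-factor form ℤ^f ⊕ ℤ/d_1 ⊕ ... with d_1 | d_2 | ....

rank_ℚ(R)=2; free=4−2=2
SNF(R) diag = [5, 15] → torsion [5, 15]

Answer: M ≅ ℤ^2 ⊕ ℤ/5 ⊕ ℤ/15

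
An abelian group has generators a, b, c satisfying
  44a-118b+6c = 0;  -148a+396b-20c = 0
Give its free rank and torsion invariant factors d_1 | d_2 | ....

Answer: M ≅ ℤ^1 ⊕ ℤ/2 ⊕ ℤ/4

Derivation:
rank_ℚ(R)=2; free=3−2=1
SNF(R) diag = [2, 4] → torsion [2, 4]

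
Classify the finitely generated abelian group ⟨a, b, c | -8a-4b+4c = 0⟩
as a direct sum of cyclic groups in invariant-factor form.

rank_ℚ(R)=1; free=3−1=2
SNF(R) diag = [4] → torsion [4]

Answer: M ≅ ℤ^2 ⊕ ℤ/4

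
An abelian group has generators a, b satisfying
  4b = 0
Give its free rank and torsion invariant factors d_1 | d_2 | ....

Answer: M ≅ ℤ^1 ⊕ ℤ/4

Derivation:
rank_ℚ(R)=1; free=2−1=1
SNF(R) diag = [4] → torsion [4]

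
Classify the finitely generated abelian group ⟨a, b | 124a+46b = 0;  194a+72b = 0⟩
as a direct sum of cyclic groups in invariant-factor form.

Answer: M ≅ ℤ/2 ⊕ ℤ/2

Derivation:
rank_ℚ(R)=2; free=2−2=0
SNF(R) diag = [2, 2] → torsion [2, 2]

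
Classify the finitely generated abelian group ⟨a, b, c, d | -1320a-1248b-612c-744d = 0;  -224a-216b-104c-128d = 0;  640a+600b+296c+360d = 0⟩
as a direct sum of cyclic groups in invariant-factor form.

rank_ℚ(R)=3; free=4−3=1
SNF(R) diag = [4, 8, 24] → torsion [4, 8, 24]

Answer: M ≅ ℤ^1 ⊕ ℤ/4 ⊕ ℤ/8 ⊕ ℤ/24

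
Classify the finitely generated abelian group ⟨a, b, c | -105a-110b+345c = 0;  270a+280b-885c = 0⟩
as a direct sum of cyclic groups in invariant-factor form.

Answer: M ≅ ℤ^1 ⊕ ℤ/5 ⊕ ℤ/15

Derivation:
rank_ℚ(R)=2; free=3−2=1
SNF(R) diag = [5, 15] → torsion [5, 15]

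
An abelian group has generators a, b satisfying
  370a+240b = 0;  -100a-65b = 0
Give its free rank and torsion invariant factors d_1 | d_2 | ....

Answer: M ≅ ℤ/5 ⊕ ℤ/10

Derivation:
rank_ℚ(R)=2; free=2−2=0
SNF(R) diag = [5, 10] → torsion [5, 10]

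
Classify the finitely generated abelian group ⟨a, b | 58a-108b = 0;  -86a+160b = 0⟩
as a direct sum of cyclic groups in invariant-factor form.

rank_ℚ(R)=2; free=2−2=0
SNF(R) diag = [2, 4] → torsion [2, 4]

Answer: M ≅ ℤ/2 ⊕ ℤ/4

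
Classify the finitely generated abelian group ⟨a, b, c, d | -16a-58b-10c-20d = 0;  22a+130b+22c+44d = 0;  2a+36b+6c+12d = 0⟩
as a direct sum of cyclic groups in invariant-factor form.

rank_ℚ(R)=3; free=4−3=1
SNF(R) diag = [2, 2, 6] → torsion [2, 2, 6]

Answer: M ≅ ℤ^1 ⊕ ℤ/2 ⊕ ℤ/2 ⊕ ℤ/6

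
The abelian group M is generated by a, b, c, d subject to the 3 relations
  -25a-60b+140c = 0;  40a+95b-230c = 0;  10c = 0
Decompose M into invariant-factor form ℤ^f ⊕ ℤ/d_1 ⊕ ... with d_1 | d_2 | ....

Answer: M ≅ ℤ^1 ⊕ ℤ/5 ⊕ ℤ/5 ⊕ ℤ/10

Derivation:
rank_ℚ(R)=3; free=4−3=1
SNF(R) diag = [5, 5, 10] → torsion [5, 5, 10]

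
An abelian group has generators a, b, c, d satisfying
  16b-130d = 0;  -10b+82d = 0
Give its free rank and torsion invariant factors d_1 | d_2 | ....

rank_ℚ(R)=2; free=4−2=2
SNF(R) diag = [2, 6] → torsion [2, 6]

Answer: M ≅ ℤ^2 ⊕ ℤ/2 ⊕ ℤ/6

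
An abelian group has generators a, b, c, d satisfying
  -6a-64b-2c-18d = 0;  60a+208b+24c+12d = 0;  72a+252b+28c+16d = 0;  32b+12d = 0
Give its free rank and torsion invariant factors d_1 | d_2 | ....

Answer: M ≅ ℤ/2 ⊕ ℤ/4 ⊕ ℤ/4 ⊕ ℤ/12

Derivation:
rank_ℚ(R)=4; free=4−4=0
SNF(R) diag = [2, 4, 4, 12] → torsion [2, 4, 4, 12]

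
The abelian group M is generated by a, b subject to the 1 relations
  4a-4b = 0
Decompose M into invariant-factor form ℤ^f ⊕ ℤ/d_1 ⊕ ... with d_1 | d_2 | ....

rank_ℚ(R)=1; free=2−1=1
SNF(R) diag = [4] → torsion [4]

Answer: M ≅ ℤ^1 ⊕ ℤ/4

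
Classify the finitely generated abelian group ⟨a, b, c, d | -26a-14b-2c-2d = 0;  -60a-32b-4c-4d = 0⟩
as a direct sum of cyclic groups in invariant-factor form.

Answer: M ≅ ℤ^2 ⊕ ℤ/2 ⊕ ℤ/4

Derivation:
rank_ℚ(R)=2; free=4−2=2
SNF(R) diag = [2, 4] → torsion [2, 4]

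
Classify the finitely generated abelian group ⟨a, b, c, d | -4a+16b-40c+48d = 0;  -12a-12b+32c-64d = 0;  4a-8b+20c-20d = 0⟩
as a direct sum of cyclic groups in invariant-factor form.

Answer: M ≅ ℤ^1 ⊕ ℤ/4 ⊕ ℤ/4 ⊕ ℤ/4

Derivation:
rank_ℚ(R)=3; free=4−3=1
SNF(R) diag = [4, 4, 4] → torsion [4, 4, 4]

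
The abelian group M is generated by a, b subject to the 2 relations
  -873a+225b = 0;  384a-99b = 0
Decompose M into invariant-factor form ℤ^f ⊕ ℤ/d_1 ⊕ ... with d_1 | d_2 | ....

rank_ℚ(R)=2; free=2−2=0
SNF(R) diag = [3, 9] → torsion [3, 9]

Answer: M ≅ ℤ/3 ⊕ ℤ/9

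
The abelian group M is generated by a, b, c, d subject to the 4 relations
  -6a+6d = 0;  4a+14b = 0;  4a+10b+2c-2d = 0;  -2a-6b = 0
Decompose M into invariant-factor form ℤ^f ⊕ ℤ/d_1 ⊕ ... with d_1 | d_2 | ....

rank_ℚ(R)=4; free=4−4=0
SNF(R) diag = [2, 2, 2, 6] → torsion [2, 2, 2, 6]

Answer: M ≅ ℤ/2 ⊕ ℤ/2 ⊕ ℤ/2 ⊕ ℤ/6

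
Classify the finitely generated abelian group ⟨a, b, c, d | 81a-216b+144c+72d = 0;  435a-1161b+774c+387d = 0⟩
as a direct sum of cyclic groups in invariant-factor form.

Answer: M ≅ ℤ^2 ⊕ ℤ/3 ⊕ ℤ/9

Derivation:
rank_ℚ(R)=2; free=4−2=2
SNF(R) diag = [3, 9] → torsion [3, 9]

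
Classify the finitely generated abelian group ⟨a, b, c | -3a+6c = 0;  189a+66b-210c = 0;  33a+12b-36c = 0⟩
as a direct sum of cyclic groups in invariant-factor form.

rank_ℚ(R)=3; free=3−3=0
SNF(R) diag = [3, 6, 6] → torsion [3, 6, 6]

Answer: M ≅ ℤ/3 ⊕ ℤ/6 ⊕ ℤ/6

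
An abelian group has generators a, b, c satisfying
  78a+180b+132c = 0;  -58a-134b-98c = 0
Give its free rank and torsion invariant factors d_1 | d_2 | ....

rank_ℚ(R)=2; free=3−2=1
SNF(R) diag = [2, 6] → torsion [2, 6]

Answer: M ≅ ℤ^1 ⊕ ℤ/2 ⊕ ℤ/6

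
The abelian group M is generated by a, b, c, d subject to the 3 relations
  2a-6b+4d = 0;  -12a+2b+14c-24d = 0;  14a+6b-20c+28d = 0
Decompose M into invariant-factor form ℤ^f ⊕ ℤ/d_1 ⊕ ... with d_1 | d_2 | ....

rank_ℚ(R)=3; free=4−3=1
SNF(R) diag = [2, 2, 4] → torsion [2, 2, 4]

Answer: M ≅ ℤ^1 ⊕ ℤ/2 ⊕ ℤ/2 ⊕ ℤ/4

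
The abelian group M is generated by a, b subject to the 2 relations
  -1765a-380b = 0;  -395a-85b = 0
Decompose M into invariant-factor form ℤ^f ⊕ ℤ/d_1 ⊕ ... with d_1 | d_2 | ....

rank_ℚ(R)=2; free=2−2=0
SNF(R) diag = [5, 15] → torsion [5, 15]

Answer: M ≅ ℤ/5 ⊕ ℤ/15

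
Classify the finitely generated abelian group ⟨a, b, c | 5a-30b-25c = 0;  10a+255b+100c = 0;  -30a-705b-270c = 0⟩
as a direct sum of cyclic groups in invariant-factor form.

rank_ℚ(R)=3; free=3−3=0
SNF(R) diag = [5, 15, 30] → torsion [5, 15, 30]

Answer: M ≅ ℤ/5 ⊕ ℤ/15 ⊕ ℤ/30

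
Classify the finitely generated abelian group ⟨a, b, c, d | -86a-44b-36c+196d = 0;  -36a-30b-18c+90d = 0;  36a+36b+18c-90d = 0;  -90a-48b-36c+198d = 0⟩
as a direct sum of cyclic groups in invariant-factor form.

Answer: M ≅ ℤ/2 ⊕ ℤ/6 ⊕ ℤ/18 ⊕ ℤ/18

Derivation:
rank_ℚ(R)=4; free=4−4=0
SNF(R) diag = [2, 6, 18, 18] → torsion [2, 6, 18, 18]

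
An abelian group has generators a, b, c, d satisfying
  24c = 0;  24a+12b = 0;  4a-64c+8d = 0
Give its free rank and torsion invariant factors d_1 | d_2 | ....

Answer: M ≅ ℤ^1 ⊕ ℤ/4 ⊕ ℤ/12 ⊕ ℤ/24

Derivation:
rank_ℚ(R)=3; free=4−3=1
SNF(R) diag = [4, 12, 24] → torsion [4, 12, 24]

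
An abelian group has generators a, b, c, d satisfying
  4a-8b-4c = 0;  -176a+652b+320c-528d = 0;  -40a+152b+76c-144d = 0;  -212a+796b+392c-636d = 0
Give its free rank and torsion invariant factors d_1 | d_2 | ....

Answer: M ≅ ℤ/4 ⊕ ℤ/12 ⊕ ℤ/36 ⊕ ℤ/36

Derivation:
rank_ℚ(R)=4; free=4−4=0
SNF(R) diag = [4, 12, 36, 36] → torsion [4, 12, 36, 36]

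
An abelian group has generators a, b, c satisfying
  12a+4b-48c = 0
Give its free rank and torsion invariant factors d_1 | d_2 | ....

rank_ℚ(R)=1; free=3−1=2
SNF(R) diag = [4] → torsion [4]

Answer: M ≅ ℤ^2 ⊕ ℤ/4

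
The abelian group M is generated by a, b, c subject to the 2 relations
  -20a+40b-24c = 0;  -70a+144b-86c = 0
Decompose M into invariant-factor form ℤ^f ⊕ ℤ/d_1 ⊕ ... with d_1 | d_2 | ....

Answer: M ≅ ℤ^1 ⊕ ℤ/2 ⊕ ℤ/4

Derivation:
rank_ℚ(R)=2; free=3−2=1
SNF(R) diag = [2, 4] → torsion [2, 4]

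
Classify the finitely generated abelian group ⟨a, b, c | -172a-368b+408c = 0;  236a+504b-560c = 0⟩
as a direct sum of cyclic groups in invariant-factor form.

rank_ℚ(R)=2; free=3−2=1
SNF(R) diag = [4, 8] → torsion [4, 8]

Answer: M ≅ ℤ^1 ⊕ ℤ/4 ⊕ ℤ/8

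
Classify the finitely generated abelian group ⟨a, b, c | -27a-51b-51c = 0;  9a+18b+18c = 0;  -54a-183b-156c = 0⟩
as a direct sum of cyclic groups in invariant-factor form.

Answer: M ≅ ℤ/3 ⊕ ℤ/9 ⊕ ℤ/27

Derivation:
rank_ℚ(R)=3; free=3−3=0
SNF(R) diag = [3, 9, 27] → torsion [3, 9, 27]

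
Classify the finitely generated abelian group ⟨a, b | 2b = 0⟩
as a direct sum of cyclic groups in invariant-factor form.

Answer: M ≅ ℤ^1 ⊕ ℤ/2

Derivation:
rank_ℚ(R)=1; free=2−1=1
SNF(R) diag = [2] → torsion [2]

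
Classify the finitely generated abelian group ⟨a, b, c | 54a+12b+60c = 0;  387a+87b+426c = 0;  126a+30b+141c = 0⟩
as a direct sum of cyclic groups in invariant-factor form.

Answer: M ≅ ℤ/3 ⊕ ℤ/9 ⊕ ℤ/18

Derivation:
rank_ℚ(R)=3; free=3−3=0
SNF(R) diag = [3, 9, 18] → torsion [3, 9, 18]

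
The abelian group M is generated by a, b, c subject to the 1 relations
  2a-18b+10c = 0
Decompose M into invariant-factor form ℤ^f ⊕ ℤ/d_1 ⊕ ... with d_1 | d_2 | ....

rank_ℚ(R)=1; free=3−1=2
SNF(R) diag = [2] → torsion [2]

Answer: M ≅ ℤ^2 ⊕ ℤ/2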